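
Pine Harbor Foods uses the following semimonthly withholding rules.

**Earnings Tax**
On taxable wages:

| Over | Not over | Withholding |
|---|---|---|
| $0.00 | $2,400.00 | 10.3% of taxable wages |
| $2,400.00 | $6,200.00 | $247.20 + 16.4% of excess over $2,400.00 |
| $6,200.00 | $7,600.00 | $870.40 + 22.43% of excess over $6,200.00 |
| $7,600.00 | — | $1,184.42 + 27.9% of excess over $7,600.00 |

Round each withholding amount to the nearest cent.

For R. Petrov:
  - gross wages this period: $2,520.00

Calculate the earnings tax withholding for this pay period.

Earnings Tax: taxable = $2,520.00
  $247.20 + 16.4% × ($2,520.00 − $2,400.00) = $247.20 + 16.4% × $120.00 = $266.88

$266.88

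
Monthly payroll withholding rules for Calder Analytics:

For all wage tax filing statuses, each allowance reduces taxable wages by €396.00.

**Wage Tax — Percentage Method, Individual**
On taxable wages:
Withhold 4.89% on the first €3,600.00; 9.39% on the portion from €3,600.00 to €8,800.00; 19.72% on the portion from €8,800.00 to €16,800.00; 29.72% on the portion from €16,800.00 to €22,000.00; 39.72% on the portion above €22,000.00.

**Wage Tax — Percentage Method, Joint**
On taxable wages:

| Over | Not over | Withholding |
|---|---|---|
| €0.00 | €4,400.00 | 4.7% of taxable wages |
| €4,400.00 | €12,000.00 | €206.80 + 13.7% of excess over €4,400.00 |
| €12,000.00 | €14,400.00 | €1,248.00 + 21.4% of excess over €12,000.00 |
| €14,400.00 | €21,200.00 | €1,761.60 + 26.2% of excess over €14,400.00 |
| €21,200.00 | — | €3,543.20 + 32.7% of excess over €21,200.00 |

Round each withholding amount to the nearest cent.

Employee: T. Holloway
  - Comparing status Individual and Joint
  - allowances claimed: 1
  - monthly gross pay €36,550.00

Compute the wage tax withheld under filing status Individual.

Wage Tax (Individual): taxable = €36,550.00 − 1×€396.00 = €36,154.00
  €3,787.36 + 39.72% × (€36,154.00 − €22,000.00) = €3,787.36 + 39.72% × €14,154.00 = €9,409.33

€9,409.33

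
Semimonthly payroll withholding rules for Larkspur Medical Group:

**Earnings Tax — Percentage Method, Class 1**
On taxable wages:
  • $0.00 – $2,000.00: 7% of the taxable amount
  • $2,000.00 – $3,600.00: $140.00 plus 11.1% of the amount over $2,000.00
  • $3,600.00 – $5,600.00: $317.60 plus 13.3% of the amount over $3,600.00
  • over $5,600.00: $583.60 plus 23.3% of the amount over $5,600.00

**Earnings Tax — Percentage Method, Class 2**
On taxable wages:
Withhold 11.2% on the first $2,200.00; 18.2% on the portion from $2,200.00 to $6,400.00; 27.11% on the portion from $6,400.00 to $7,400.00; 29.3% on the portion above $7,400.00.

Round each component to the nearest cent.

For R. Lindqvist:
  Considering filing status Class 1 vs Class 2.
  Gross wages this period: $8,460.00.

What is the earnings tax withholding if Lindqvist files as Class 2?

$1,592.48

Earnings Tax (Class 2): taxable = $8,460.00
  $1,281.90 + 29.3% × ($8,460.00 − $7,400.00) = $1,281.90 + 29.3% × $1,060.00 = $1,592.48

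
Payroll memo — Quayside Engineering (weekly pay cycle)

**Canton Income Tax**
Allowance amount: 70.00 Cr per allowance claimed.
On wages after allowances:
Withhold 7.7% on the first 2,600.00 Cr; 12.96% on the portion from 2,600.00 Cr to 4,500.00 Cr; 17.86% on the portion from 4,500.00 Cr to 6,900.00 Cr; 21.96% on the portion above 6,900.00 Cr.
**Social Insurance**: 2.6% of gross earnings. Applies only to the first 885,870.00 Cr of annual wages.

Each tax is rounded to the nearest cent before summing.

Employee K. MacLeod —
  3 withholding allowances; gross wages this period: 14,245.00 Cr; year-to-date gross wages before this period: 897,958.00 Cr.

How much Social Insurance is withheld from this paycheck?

Social Insurance: YTD 897,958.00 Cr ≥ cap 885,870.00 Cr → 0.00 Cr

0.00 Cr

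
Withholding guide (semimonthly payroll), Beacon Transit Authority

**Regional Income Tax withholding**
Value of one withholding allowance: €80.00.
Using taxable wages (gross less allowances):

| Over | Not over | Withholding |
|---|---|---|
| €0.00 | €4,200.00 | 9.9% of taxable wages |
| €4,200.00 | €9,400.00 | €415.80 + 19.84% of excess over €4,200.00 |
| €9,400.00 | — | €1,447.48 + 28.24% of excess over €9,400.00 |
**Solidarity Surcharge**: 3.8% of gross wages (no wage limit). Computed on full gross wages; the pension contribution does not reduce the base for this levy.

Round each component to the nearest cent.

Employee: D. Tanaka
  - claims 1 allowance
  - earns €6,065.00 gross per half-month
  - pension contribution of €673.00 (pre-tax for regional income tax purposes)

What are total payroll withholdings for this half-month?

€866.89

Regional Income Tax: taxable = €6,065.00 − €673.00 − 1×€80.00 = €5,312.00
  €415.80 + 19.84% × (€5,312.00 − €4,200.00) = €415.80 + 19.84% × €1,112.00 = €636.42
Solidarity Surcharge: 3.8% × €6,065.00 = €230.47
Total: €636.42 + €230.47 = €866.89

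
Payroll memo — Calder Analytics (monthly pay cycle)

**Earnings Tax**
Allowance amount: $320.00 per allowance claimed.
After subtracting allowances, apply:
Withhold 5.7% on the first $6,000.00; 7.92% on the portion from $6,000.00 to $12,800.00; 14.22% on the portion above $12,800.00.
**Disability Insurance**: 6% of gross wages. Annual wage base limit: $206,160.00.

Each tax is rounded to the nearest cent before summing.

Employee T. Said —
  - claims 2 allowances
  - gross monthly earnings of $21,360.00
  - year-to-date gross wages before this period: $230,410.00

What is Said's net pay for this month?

$19,353.22

Earnings Tax: taxable = $21,360.00 − 2×$320.00 = $20,720.00
  $880.56 + 14.22% × ($20,720.00 − $12,800.00) = $880.56 + 14.22% × $7,920.00 = $2,006.78
Disability Insurance: YTD $230,410.00 ≥ cap $206,160.00 → $0.00
Total withheld: $2,006.78 + $0.00 = $2,006.78
Net pay: $21,360.00 − $2,006.78 = $19,353.22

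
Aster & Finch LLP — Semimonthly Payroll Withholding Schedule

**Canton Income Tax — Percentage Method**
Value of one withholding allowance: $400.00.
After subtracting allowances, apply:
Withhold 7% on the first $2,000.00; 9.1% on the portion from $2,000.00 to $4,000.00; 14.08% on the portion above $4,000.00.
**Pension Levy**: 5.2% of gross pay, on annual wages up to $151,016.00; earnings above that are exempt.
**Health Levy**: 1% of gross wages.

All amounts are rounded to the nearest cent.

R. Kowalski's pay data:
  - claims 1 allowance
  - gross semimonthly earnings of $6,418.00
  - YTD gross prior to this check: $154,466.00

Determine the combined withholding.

Canton Income Tax: taxable = $6,418.00 − 1×$400.00 = $6,018.00
  $322.00 + 14.08% × ($6,018.00 − $4,000.00) = $322.00 + 14.08% × $2,018.00 = $606.13
Pension Levy: YTD $154,466.00 ≥ cap $151,016.00 → $0.00
Health Levy: 1% × $6,418.00 = $64.18
Total: $606.13 + $0.00 + $64.18 = $670.31

$670.31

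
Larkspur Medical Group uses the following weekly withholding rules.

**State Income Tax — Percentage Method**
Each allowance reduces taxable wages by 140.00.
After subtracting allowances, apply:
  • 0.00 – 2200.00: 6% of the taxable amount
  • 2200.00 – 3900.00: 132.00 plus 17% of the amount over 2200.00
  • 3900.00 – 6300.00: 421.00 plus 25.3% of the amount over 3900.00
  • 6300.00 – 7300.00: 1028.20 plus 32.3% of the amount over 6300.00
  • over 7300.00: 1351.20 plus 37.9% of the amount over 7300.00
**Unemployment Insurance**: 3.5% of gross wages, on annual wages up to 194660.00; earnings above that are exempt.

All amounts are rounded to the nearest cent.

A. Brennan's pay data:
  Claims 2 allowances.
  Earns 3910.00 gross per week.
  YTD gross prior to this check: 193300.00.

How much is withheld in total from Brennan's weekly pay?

State Income Tax: taxable = 3910.00 − 2×140.00 = 3630.00
  132.00 + 17% × (3630.00 − 2200.00) = 132.00 + 17% × 1430.00 = 375.10
Unemployment Insurance: cap 194660.00 − YTD 193300.00 = 1360.00 subject; 3.5% × 1360.00 = 47.60
Total: 375.10 + 47.60 = 422.70

422.70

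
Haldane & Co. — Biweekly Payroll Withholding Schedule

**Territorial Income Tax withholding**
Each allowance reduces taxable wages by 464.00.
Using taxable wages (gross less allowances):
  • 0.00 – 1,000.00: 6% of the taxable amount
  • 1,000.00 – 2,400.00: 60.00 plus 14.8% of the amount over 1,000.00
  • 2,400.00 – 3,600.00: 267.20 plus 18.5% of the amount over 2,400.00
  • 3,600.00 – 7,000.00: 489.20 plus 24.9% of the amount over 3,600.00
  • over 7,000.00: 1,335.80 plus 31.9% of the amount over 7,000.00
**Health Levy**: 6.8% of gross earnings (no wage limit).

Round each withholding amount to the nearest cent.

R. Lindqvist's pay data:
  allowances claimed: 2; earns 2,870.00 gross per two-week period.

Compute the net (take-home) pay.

Territorial Income Tax: taxable = 2,870.00 − 2×464.00 = 1,942.00
  60.00 + 14.8% × (1,942.00 − 1,000.00) = 60.00 + 14.8% × 942.00 = 199.42
Health Levy: 6.8% × 2,870.00 = 195.16
Total withheld: 199.42 + 195.16 = 394.58
Net pay: 2,870.00 − 394.58 = 2,475.42

2,475.42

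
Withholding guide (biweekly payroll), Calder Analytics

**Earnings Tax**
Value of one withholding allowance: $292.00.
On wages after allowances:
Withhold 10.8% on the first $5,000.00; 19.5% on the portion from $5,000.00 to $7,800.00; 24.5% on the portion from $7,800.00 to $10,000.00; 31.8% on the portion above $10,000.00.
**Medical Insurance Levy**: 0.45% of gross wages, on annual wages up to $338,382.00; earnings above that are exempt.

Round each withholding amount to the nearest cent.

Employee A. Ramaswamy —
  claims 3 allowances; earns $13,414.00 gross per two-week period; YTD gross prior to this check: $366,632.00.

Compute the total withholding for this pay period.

Earnings Tax: taxable = $13,414.00 − 3×$292.00 = $12,538.00
  $1,625.00 + 31.8% × ($12,538.00 − $10,000.00) = $1,625.00 + 31.8% × $2,538.00 = $2,432.08
Medical Insurance Levy: YTD $366,632.00 ≥ cap $338,382.00 → $0.00
Total: $2,432.08 + $0.00 = $2,432.08

$2,432.08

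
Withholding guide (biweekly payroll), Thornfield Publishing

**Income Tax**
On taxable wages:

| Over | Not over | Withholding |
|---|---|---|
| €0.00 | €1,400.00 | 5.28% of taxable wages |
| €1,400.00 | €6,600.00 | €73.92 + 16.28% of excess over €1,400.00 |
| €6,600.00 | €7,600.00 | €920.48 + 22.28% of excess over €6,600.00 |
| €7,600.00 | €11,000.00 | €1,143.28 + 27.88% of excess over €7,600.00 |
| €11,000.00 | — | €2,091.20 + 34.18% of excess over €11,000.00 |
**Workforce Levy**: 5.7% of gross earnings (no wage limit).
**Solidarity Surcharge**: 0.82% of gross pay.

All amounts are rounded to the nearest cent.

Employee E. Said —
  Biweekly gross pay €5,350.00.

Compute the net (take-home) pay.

Income Tax: taxable = €5,350.00
  €73.92 + 16.28% × (€5,350.00 − €1,400.00) = €73.92 + 16.28% × €3,950.00 = €716.98
Workforce Levy: 5.7% × €5,350.00 = €304.95
Solidarity Surcharge: 0.82% × €5,350.00 = €43.87
Total withheld: €716.98 + €304.95 + €43.87 = €1,065.80
Net pay: €5,350.00 − €1,065.80 = €4,284.20

€4,284.20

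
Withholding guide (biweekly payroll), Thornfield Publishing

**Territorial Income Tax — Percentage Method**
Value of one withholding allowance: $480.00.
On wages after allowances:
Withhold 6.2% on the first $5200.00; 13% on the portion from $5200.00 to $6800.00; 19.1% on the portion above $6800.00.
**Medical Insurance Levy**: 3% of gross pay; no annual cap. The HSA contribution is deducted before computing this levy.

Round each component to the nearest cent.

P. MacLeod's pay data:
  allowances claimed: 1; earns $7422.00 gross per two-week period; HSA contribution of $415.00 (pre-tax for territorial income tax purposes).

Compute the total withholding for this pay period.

$705.12

Territorial Income Tax: taxable = $7422.00 − $415.00 − 1×$480.00 = $6527.00
  $322.40 + 13% × ($6527.00 − $5200.00) = $322.40 + 13% × $1327.00 = $494.91
Medical Insurance Levy: 3% × $7007.00 = $210.21
Total: $494.91 + $210.21 = $705.12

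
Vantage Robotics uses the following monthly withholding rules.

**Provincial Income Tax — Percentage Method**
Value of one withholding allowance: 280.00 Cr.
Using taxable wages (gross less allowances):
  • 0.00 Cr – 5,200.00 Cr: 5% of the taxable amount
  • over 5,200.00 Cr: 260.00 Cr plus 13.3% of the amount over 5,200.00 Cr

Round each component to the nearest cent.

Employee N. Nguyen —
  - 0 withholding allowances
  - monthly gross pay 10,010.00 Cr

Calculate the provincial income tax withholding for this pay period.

899.73 Cr

Provincial Income Tax: taxable = 10,010.00 Cr
  260.00 Cr + 13.3% × (10,010.00 Cr − 5,200.00 Cr) = 260.00 Cr + 13.3% × 4,810.00 Cr = 899.73 Cr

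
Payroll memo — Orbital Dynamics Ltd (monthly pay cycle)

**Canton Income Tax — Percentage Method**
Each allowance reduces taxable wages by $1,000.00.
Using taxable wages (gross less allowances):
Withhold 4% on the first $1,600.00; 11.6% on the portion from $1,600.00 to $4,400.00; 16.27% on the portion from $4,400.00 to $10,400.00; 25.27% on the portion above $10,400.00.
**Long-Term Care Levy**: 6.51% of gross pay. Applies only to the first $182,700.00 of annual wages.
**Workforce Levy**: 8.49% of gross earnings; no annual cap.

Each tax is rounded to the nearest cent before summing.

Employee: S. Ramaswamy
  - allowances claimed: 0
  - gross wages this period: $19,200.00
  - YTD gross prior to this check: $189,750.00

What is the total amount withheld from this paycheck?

Canton Income Tax: taxable = $19,200.00
  $1,365.00 + 25.27% × ($19,200.00 − $10,400.00) = $1,365.00 + 25.27% × $8,800.00 = $3,588.76
Long-Term Care Levy: YTD $189,750.00 ≥ cap $182,700.00 → $0.00
Workforce Levy: 8.49% × $19,200.00 = $1,630.08
Total: $3,588.76 + $0.00 + $1,630.08 = $5,218.84

$5,218.84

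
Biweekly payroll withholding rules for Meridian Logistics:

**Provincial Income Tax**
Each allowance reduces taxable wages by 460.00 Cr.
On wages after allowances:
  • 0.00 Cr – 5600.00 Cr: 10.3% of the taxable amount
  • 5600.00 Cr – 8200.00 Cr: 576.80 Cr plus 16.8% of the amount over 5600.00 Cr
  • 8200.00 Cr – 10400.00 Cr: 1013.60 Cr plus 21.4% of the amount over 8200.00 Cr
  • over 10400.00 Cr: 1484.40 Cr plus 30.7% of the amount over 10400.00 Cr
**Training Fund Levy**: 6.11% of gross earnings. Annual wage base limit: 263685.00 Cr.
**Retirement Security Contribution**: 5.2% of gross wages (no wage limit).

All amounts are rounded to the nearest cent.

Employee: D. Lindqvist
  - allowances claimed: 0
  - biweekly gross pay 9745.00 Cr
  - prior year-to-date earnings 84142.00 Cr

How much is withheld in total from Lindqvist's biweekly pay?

2446.39 Cr

Provincial Income Tax: taxable = 9745.00 Cr
  1013.60 Cr + 21.4% × (9745.00 Cr − 8200.00 Cr) = 1013.60 Cr + 21.4% × 1545.00 Cr = 1344.23 Cr
Training Fund Levy: 6.11% × 9745.00 Cr = 595.42 Cr
Retirement Security Contribution: 5.2% × 9745.00 Cr = 506.74 Cr
Total: 1344.23 Cr + 595.42 Cr + 506.74 Cr = 2446.39 Cr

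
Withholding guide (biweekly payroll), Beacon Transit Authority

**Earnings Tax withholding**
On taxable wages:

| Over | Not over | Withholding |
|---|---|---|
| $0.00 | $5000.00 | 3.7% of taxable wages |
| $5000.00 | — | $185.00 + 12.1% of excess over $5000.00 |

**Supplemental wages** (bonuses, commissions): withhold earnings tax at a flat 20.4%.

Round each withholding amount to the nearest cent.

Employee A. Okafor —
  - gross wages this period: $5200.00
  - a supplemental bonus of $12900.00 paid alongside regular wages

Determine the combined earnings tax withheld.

$2840.80

Earnings Tax: taxable = $5200.00
  $185.00 + 12.1% × ($5200.00 − $5000.00) = $185.00 + 12.1% × $200.00 = $209.20
Supplemental (20.4% flat on bonus): 20.4% × $12900.00 = $2631.60
Total earnings tax: $209.20 + $2631.60 = $2840.80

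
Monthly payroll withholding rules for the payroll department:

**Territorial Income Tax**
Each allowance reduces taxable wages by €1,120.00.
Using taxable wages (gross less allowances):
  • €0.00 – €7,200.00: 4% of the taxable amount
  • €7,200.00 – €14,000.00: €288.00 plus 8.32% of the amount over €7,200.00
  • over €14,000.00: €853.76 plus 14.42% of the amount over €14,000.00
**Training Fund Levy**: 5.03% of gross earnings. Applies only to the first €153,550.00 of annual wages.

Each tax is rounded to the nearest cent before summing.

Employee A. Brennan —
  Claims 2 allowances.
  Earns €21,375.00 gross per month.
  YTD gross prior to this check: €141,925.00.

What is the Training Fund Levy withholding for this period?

€584.74

Training Fund Levy: cap €153,550.00 − YTD €141,925.00 = €11,625.00 subject; 5.03% × €11,625.00 = €584.74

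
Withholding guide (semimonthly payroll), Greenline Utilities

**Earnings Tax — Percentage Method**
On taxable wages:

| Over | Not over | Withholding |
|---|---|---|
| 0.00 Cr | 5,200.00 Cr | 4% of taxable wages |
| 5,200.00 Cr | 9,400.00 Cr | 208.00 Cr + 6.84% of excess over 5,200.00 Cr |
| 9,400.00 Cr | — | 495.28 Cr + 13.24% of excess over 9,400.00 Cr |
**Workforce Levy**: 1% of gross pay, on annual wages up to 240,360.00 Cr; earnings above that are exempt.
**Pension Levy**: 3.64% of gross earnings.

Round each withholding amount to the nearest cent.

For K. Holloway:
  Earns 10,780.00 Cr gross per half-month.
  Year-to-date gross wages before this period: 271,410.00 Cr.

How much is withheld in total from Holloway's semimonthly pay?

Earnings Tax: taxable = 10,780.00 Cr
  495.28 Cr + 13.24% × (10,780.00 Cr − 9,400.00 Cr) = 495.28 Cr + 13.24% × 1,380.00 Cr = 677.99 Cr
Workforce Levy: YTD 271,410.00 Cr ≥ cap 240,360.00 Cr → 0.00 Cr
Pension Levy: 3.64% × 10,780.00 Cr = 392.39 Cr
Total: 677.99 Cr + 0.00 Cr + 392.39 Cr = 1,070.38 Cr

1,070.38 Cr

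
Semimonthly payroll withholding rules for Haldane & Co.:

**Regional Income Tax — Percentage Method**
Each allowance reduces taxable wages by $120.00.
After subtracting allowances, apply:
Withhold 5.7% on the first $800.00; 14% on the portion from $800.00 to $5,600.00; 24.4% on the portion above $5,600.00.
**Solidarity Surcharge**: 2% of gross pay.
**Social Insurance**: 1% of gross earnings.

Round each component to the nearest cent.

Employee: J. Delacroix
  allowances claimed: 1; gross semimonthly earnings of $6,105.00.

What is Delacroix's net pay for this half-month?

Regional Income Tax: taxable = $6,105.00 − 1×$120.00 = $5,985.00
  $717.60 + 24.4% × ($5,985.00 − $5,600.00) = $717.60 + 24.4% × $385.00 = $811.54
Solidarity Surcharge: 2% × $6,105.00 = $122.10
Social Insurance: 1% × $6,105.00 = $61.05
Total withheld: $811.54 + $122.10 + $61.05 = $994.69
Net pay: $6,105.00 − $994.69 = $5,110.31

$5,110.31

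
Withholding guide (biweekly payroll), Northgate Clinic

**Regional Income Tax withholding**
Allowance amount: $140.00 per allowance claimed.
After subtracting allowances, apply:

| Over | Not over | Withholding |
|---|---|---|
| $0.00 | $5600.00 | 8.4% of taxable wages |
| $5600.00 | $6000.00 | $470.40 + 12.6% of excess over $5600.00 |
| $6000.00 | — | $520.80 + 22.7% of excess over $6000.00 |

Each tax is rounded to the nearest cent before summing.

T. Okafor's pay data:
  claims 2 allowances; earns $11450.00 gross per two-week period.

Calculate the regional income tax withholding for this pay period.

Regional Income Tax: taxable = $11450.00 − 2×$140.00 = $11170.00
  $520.80 + 22.7% × ($11170.00 − $6000.00) = $520.80 + 22.7% × $5170.00 = $1694.39

$1694.39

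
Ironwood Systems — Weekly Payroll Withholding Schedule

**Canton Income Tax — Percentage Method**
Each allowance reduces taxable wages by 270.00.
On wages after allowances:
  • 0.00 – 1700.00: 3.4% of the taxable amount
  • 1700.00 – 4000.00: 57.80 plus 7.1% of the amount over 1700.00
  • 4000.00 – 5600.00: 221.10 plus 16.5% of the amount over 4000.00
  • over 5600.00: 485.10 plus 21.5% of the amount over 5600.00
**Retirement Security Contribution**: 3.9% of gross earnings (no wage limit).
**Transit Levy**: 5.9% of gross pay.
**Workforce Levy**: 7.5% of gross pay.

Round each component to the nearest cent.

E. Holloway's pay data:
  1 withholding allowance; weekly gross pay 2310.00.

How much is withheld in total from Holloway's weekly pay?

Canton Income Tax: taxable = 2310.00 − 1×270.00 = 2040.00
  57.80 + 7.1% × (2040.00 − 1700.00) = 57.80 + 7.1% × 340.00 = 81.94
Retirement Security Contribution: 3.9% × 2310.00 = 90.09
Transit Levy: 5.9% × 2310.00 = 136.29
Workforce Levy: 7.5% × 2310.00 = 173.25
Total: 81.94 + 90.09 + 136.29 + 173.25 = 481.57

481.57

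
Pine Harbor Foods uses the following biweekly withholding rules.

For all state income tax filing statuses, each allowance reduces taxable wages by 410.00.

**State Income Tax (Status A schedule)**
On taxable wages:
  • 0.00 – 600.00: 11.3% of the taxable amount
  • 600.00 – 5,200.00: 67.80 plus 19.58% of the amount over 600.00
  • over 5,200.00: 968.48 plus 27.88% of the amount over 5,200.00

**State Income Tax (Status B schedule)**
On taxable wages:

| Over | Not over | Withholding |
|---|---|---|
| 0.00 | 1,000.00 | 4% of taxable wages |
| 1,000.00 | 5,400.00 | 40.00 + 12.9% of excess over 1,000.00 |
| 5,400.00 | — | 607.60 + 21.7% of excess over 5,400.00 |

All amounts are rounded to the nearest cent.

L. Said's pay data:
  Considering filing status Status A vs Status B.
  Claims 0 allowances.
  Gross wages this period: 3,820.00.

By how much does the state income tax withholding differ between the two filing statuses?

294.50

State Income Tax (Status A): taxable = 3,820.00
  67.80 + 19.58% × (3,820.00 − 600.00) = 67.80 + 19.58% × 3,220.00 = 698.28
State Income Tax (Status B): taxable = 3,820.00
  40.00 + 12.9% × (3,820.00 − 1,000.00) = 40.00 + 12.9% × 2,820.00 = 403.78
Difference: |698.28 − 403.78| = 294.50 (higher under Status A)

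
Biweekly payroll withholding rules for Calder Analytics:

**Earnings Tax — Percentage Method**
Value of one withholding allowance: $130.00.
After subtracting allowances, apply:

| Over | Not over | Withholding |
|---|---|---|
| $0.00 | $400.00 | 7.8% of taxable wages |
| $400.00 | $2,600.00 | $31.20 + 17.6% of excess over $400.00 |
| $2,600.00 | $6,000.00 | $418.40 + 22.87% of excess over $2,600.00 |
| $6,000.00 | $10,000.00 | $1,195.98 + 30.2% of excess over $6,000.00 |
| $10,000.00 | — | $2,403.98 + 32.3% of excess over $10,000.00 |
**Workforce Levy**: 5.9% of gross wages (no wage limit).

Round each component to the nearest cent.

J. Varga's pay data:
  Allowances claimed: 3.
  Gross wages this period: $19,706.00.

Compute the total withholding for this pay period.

$6,575.70

Earnings Tax: taxable = $19,706.00 − 3×$130.00 = $19,316.00
  $2,403.98 + 32.3% × ($19,316.00 − $10,000.00) = $2,403.98 + 32.3% × $9,316.00 = $5,413.05
Workforce Levy: 5.9% × $19,706.00 = $1,162.65
Total: $5,413.05 + $1,162.65 = $6,575.70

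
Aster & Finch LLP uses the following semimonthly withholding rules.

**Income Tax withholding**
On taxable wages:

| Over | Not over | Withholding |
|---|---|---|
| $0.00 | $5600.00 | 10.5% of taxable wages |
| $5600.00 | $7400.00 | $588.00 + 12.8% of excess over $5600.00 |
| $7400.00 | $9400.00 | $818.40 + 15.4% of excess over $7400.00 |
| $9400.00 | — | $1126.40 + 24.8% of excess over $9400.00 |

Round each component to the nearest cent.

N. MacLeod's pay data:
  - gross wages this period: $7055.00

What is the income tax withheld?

$774.24

Income Tax: taxable = $7055.00
  $588.00 + 12.8% × ($7055.00 − $5600.00) = $588.00 + 12.8% × $1455.00 = $774.24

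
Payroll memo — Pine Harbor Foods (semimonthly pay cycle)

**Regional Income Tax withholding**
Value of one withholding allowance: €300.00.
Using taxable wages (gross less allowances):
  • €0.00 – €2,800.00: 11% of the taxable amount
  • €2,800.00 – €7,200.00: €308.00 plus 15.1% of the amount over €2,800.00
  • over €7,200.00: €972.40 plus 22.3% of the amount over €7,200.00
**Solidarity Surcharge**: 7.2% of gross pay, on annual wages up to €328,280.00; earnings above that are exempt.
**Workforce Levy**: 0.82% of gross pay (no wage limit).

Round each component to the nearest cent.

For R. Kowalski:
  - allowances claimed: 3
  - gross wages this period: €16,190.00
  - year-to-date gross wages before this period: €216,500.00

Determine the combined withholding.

€4,074.91

Regional Income Tax: taxable = €16,190.00 − 3×€300.00 = €15,290.00
  €972.40 + 22.3% × (€15,290.00 − €7,200.00) = €972.40 + 22.3% × €8,090.00 = €2,776.47
Solidarity Surcharge: 7.2% × €16,190.00 = €1,165.68
Workforce Levy: 0.82% × €16,190.00 = €132.76
Total: €2,776.47 + €1,165.68 + €132.76 = €4,074.91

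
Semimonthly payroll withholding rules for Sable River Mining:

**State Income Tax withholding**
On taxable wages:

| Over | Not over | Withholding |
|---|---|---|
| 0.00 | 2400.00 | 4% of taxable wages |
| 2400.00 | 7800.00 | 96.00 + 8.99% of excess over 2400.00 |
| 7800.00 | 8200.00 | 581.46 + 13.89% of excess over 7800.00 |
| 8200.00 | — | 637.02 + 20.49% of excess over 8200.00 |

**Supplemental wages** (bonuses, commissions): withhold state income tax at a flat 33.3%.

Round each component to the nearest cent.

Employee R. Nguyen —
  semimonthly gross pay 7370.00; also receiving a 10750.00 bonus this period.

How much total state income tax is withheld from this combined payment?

State Income Tax: taxable = 7370.00
  96.00 + 8.99% × (7370.00 − 2400.00) = 96.00 + 8.99% × 4970.00 = 542.80
Supplemental (33.3% flat on bonus): 33.3% × 10750.00 = 3579.75
Total state income tax: 542.80 + 3579.75 = 4122.55

4122.55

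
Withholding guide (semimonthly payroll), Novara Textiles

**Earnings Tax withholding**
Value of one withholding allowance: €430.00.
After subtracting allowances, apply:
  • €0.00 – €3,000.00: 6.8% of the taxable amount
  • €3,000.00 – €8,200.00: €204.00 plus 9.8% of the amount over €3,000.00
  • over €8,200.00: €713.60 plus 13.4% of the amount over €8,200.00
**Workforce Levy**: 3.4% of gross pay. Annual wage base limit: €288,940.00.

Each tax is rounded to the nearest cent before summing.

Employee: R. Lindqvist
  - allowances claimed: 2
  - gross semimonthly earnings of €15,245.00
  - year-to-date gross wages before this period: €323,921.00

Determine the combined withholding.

Earnings Tax: taxable = €15,245.00 − 2×€430.00 = €14,385.00
  €713.60 + 13.4% × (€14,385.00 − €8,200.00) = €713.60 + 13.4% × €6,185.00 = €1,542.39
Workforce Levy: YTD €323,921.00 ≥ cap €288,940.00 → €0.00
Total: €1,542.39 + €0.00 = €1,542.39

€1,542.39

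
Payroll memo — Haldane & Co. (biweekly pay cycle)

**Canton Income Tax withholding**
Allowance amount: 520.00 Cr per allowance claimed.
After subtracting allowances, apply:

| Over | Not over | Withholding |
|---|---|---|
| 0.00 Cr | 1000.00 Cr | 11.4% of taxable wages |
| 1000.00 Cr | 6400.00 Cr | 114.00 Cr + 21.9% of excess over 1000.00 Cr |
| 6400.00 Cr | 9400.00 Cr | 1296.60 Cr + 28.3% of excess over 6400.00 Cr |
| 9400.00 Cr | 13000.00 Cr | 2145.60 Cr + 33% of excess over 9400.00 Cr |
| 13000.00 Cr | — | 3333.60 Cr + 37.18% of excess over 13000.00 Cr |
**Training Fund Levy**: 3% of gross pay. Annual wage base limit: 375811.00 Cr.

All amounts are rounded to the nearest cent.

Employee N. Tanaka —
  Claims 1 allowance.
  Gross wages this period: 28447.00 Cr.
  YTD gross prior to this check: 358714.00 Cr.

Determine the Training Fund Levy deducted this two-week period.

512.91 Cr

Training Fund Levy: cap 375811.00 Cr − YTD 358714.00 Cr = 17097.00 Cr subject; 3% × 17097.00 Cr = 512.91 Cr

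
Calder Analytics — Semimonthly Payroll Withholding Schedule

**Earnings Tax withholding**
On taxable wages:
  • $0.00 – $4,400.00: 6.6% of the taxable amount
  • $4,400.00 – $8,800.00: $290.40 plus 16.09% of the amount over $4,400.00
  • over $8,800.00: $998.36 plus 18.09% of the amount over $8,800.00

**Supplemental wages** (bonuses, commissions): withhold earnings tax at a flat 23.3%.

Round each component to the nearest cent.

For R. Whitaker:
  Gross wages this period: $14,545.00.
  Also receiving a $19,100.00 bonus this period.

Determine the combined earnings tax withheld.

$6,487.93

Earnings Tax: taxable = $14,545.00
  $998.36 + 18.09% × ($14,545.00 − $8,800.00) = $998.36 + 18.09% × $5,745.00 = $2,037.63
Supplemental (23.3% flat on bonus): 23.3% × $19,100.00 = $4,450.30
Total earnings tax: $2,037.63 + $4,450.30 = $6,487.93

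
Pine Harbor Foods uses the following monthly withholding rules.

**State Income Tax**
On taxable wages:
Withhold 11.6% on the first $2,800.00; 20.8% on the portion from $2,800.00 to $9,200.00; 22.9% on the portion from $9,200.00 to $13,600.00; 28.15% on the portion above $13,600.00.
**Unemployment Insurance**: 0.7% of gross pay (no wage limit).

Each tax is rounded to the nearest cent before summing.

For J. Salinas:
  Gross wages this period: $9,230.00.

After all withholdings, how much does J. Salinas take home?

State Income Tax: taxable = $9,230.00
  $1,656.00 + 22.9% × ($9,230.00 − $9,200.00) = $1,656.00 + 22.9% × $30.00 = $1,662.87
Unemployment Insurance: 0.7% × $9,230.00 = $64.61
Total withheld: $1,662.87 + $64.61 = $1,727.48
Net pay: $9,230.00 − $1,727.48 = $7,502.52

$7,502.52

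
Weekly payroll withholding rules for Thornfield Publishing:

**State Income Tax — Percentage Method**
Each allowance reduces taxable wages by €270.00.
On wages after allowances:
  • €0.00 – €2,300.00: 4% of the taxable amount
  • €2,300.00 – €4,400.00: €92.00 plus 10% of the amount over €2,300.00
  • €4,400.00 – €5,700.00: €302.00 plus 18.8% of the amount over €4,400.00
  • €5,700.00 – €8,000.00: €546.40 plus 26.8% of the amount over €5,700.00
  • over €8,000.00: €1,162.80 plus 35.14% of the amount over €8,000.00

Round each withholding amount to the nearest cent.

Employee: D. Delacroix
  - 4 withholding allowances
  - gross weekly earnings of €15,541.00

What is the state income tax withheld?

€3,433.20

State Income Tax: taxable = €15,541.00 − 4×€270.00 = €14,461.00
  €1,162.80 + 35.14% × (€14,461.00 − €8,000.00) = €1,162.80 + 35.14% × €6,461.00 = €3,433.20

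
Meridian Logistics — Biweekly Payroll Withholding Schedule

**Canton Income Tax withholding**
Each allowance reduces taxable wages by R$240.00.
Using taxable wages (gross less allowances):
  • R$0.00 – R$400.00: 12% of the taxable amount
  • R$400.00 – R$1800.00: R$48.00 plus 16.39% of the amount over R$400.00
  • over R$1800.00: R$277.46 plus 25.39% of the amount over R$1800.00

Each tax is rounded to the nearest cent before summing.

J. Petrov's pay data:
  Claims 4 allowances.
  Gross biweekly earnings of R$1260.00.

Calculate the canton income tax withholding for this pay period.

R$36.00

Canton Income Tax: taxable = R$1260.00 − 4×R$240.00 = R$300.00
  12% × R$300.00 = R$36.00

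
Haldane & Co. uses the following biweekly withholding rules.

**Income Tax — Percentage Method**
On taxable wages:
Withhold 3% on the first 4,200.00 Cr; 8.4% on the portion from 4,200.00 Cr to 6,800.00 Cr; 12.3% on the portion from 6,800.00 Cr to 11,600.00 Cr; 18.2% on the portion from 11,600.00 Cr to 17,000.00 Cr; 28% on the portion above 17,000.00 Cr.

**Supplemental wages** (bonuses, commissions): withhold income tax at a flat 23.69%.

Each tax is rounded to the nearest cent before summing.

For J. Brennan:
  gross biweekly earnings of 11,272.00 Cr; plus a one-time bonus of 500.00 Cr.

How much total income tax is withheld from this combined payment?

1,012.91 Cr

Income Tax: taxable = 11,272.00 Cr
  344.40 Cr + 12.3% × (11,272.00 Cr − 6,800.00 Cr) = 344.40 Cr + 12.3% × 4,472.00 Cr = 894.46 Cr
Supplemental (23.69% flat on bonus): 23.69% × 500.00 Cr = 118.45 Cr
Total income tax: 894.46 Cr + 118.45 Cr = 1,012.91 Cr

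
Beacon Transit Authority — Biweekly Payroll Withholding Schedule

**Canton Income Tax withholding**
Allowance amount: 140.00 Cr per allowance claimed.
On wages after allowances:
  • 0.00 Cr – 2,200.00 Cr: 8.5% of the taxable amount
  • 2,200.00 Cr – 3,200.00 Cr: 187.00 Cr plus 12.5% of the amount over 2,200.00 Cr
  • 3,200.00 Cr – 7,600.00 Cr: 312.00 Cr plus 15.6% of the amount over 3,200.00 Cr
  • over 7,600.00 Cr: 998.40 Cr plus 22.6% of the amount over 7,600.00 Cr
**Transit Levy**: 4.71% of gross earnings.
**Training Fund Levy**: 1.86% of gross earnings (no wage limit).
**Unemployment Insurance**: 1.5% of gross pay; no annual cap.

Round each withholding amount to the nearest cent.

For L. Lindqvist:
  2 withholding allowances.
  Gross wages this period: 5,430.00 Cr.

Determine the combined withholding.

1,054.40 Cr

Canton Income Tax: taxable = 5,430.00 Cr − 2×140.00 Cr = 5,150.00 Cr
  312.00 Cr + 15.6% × (5,150.00 Cr − 3,200.00 Cr) = 312.00 Cr + 15.6% × 1,950.00 Cr = 616.20 Cr
Transit Levy: 4.71% × 5,430.00 Cr = 255.75 Cr
Training Fund Levy: 1.86% × 5,430.00 Cr = 101.00 Cr
Unemployment Insurance: 1.5% × 5,430.00 Cr = 81.45 Cr
Total: 616.20 Cr + 255.75 Cr + 101.00 Cr + 81.45 Cr = 1,054.40 Cr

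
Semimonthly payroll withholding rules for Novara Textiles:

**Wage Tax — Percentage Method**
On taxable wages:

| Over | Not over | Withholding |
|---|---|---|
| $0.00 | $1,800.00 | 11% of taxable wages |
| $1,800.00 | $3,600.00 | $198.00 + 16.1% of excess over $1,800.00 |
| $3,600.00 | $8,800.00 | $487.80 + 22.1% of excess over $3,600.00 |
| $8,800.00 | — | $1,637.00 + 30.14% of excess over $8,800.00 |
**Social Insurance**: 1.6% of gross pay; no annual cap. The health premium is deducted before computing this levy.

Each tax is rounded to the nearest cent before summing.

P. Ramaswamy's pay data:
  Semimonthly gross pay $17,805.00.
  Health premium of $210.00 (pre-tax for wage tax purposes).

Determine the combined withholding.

$4,569.33

Wage Tax: taxable = $17,805.00 − $210.00 = $17,595.00
  $1,637.00 + 30.14% × ($17,595.00 − $8,800.00) = $1,637.00 + 30.14% × $8,795.00 = $4,287.81
Social Insurance: 1.6% × $17,595.00 = $281.52
Total: $4,287.81 + $281.52 = $4,569.33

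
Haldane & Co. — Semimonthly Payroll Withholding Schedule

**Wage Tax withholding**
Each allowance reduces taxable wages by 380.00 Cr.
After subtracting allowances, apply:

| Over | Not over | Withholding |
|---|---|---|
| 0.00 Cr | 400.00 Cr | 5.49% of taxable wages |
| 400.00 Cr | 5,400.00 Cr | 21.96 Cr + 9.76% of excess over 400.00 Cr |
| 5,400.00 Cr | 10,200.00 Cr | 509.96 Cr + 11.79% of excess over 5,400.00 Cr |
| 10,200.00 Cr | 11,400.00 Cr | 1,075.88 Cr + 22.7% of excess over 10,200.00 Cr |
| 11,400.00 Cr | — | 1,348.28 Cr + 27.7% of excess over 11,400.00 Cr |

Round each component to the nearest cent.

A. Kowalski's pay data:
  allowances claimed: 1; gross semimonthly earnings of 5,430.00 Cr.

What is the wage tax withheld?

475.80 Cr

Wage Tax: taxable = 5,430.00 Cr − 1×380.00 Cr = 5,050.00 Cr
  21.96 Cr + 9.76% × (5,050.00 Cr − 400.00 Cr) = 21.96 Cr + 9.76% × 4,650.00 Cr = 475.80 Cr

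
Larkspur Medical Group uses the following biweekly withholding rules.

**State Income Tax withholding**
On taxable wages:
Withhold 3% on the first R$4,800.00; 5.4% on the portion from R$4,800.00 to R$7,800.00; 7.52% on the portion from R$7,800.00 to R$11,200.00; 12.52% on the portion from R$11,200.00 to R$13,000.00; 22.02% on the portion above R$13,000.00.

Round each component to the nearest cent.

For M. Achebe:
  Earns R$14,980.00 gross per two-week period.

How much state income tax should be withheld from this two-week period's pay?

State Income Tax: taxable = R$14,980.00
  R$787.04 + 22.02% × (R$14,980.00 − R$13,000.00) = R$787.04 + 22.02% × R$1,980.00 = R$1,223.04

R$1,223.04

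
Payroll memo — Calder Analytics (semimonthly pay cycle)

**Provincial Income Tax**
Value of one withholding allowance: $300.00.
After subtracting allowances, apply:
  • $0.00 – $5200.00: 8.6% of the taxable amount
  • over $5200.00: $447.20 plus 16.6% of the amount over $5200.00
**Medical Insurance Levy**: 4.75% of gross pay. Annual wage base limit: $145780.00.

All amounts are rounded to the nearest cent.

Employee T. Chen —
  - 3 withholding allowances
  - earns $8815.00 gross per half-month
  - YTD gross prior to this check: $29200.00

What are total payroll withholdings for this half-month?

$1316.60

Provincial Income Tax: taxable = $8815.00 − 3×$300.00 = $7915.00
  $447.20 + 16.6% × ($7915.00 − $5200.00) = $447.20 + 16.6% × $2715.00 = $897.89
Medical Insurance Levy: 4.75% × $8815.00 = $418.71
Total: $897.89 + $418.71 = $1316.60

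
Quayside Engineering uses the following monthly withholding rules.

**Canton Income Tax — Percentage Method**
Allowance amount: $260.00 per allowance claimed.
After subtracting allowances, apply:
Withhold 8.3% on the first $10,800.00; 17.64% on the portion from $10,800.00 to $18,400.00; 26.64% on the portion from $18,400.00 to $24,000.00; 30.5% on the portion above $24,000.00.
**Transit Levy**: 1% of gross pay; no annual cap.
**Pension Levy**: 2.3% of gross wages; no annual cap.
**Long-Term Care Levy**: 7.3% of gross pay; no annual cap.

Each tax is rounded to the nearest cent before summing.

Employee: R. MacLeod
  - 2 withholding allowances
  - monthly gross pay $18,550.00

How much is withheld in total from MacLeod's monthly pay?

$4,138.07

Canton Income Tax: taxable = $18,550.00 − 2×$260.00 = $18,030.00
  $896.40 + 17.64% × ($18,030.00 − $10,800.00) = $896.40 + 17.64% × $7,230.00 = $2,171.77
Transit Levy: 1% × $18,550.00 = $185.50
Pension Levy: 2.3% × $18,550.00 = $426.65
Long-Term Care Levy: 7.3% × $18,550.00 = $1,354.15
Total: $2,171.77 + $185.50 + $426.65 + $1,354.15 = $4,138.07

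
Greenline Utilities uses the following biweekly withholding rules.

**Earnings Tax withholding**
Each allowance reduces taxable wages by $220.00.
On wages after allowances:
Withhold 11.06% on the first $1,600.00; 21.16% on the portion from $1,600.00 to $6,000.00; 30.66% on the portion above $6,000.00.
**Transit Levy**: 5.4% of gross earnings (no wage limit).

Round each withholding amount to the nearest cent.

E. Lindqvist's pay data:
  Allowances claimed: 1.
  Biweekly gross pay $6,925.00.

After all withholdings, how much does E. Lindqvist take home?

$5,226.90

Earnings Tax: taxable = $6,925.00 − 1×$220.00 = $6,705.00
  $1,108.00 + 30.66% × ($6,705.00 − $6,000.00) = $1,108.00 + 30.66% × $705.00 = $1,324.15
Transit Levy: 5.4% × $6,925.00 = $373.95
Total withheld: $1,324.15 + $373.95 = $1,698.10
Net pay: $6,925.00 − $1,698.10 = $5,226.90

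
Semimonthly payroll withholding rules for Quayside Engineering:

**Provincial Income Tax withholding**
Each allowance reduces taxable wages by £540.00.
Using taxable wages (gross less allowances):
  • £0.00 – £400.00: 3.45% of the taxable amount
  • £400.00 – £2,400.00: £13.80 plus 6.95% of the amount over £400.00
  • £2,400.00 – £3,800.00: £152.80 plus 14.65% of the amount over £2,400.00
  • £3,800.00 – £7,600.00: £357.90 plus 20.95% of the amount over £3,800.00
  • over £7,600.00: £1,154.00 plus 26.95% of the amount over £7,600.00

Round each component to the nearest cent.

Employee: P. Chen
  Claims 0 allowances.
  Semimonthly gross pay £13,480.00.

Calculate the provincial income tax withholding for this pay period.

Provincial Income Tax: taxable = £13,480.00
  £1,154.00 + 26.95% × (£13,480.00 − £7,600.00) = £1,154.00 + 26.95% × £5,880.00 = £2,738.66

£2,738.66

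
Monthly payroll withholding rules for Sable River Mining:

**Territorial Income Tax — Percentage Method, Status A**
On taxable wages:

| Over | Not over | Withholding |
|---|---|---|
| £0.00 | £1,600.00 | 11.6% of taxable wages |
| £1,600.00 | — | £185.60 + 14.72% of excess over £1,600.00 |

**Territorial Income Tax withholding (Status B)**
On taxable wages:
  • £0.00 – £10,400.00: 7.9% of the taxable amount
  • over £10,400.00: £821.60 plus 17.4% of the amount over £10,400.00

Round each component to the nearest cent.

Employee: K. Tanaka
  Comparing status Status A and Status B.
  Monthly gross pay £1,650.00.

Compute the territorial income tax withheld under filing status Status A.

Territorial Income Tax (Status A): taxable = £1,650.00
  £185.60 + 14.72% × (£1,650.00 − £1,600.00) = £185.60 + 14.72% × £50.00 = £192.96

£192.96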